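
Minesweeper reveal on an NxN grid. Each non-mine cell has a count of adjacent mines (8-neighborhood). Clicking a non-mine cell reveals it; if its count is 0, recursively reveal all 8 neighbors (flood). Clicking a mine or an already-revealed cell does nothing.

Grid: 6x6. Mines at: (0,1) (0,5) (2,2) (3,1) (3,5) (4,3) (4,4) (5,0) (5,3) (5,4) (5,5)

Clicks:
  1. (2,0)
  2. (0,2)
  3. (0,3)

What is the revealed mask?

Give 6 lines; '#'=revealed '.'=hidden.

Answer: ..###.
..###.
#.....
......
......
......

Derivation:
Click 1 (2,0) count=1: revealed 1 new [(2,0)] -> total=1
Click 2 (0,2) count=1: revealed 1 new [(0,2)] -> total=2
Click 3 (0,3) count=0: revealed 5 new [(0,3) (0,4) (1,2) (1,3) (1,4)] -> total=7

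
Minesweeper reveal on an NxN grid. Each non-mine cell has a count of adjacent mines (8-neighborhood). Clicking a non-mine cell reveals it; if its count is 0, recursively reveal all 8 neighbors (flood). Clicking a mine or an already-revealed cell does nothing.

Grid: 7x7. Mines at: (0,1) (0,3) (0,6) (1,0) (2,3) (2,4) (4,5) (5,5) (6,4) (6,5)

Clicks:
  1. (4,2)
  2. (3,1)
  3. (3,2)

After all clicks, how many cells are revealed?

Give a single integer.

Click 1 (4,2) count=0: revealed 22 new [(2,0) (2,1) (2,2) (3,0) (3,1) (3,2) (3,3) (3,4) (4,0) (4,1) (4,2) (4,3) (4,4) (5,0) (5,1) (5,2) (5,3) (5,4) (6,0) (6,1) (6,2) (6,3)] -> total=22
Click 2 (3,1) count=0: revealed 0 new [(none)] -> total=22
Click 3 (3,2) count=1: revealed 0 new [(none)] -> total=22

Answer: 22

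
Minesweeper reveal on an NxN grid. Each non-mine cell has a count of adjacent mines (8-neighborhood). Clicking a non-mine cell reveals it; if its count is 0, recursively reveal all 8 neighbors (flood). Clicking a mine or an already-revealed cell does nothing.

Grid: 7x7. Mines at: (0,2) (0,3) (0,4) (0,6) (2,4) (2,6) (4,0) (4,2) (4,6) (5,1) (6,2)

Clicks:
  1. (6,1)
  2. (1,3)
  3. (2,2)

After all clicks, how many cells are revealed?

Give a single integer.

Answer: 15

Derivation:
Click 1 (6,1) count=2: revealed 1 new [(6,1)] -> total=1
Click 2 (1,3) count=4: revealed 1 new [(1,3)] -> total=2
Click 3 (2,2) count=0: revealed 13 new [(0,0) (0,1) (1,0) (1,1) (1,2) (2,0) (2,1) (2,2) (2,3) (3,0) (3,1) (3,2) (3,3)] -> total=15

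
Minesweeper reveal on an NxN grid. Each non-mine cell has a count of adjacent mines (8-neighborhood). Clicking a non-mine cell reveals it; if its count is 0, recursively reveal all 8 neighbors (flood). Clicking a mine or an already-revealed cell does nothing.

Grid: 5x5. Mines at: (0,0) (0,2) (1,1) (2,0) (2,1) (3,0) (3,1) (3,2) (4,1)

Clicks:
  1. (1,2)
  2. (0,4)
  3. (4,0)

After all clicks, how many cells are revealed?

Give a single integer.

Answer: 12

Derivation:
Click 1 (1,2) count=3: revealed 1 new [(1,2)] -> total=1
Click 2 (0,4) count=0: revealed 10 new [(0,3) (0,4) (1,3) (1,4) (2,3) (2,4) (3,3) (3,4) (4,3) (4,4)] -> total=11
Click 3 (4,0) count=3: revealed 1 new [(4,0)] -> total=12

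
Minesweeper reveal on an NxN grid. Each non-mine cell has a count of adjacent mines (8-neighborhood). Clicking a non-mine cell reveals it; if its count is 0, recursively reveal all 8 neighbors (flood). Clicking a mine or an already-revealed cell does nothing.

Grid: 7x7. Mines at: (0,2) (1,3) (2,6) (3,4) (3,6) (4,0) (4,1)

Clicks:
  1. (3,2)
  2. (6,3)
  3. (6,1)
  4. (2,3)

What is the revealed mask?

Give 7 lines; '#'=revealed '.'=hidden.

Answer: .......
.......
...#...
..#....
..#####
#######
#######

Derivation:
Click 1 (3,2) count=1: revealed 1 new [(3,2)] -> total=1
Click 2 (6,3) count=0: revealed 19 new [(4,2) (4,3) (4,4) (4,5) (4,6) (5,0) (5,1) (5,2) (5,3) (5,4) (5,5) (5,6) (6,0) (6,1) (6,2) (6,3) (6,4) (6,5) (6,6)] -> total=20
Click 3 (6,1) count=0: revealed 0 new [(none)] -> total=20
Click 4 (2,3) count=2: revealed 1 new [(2,3)] -> total=21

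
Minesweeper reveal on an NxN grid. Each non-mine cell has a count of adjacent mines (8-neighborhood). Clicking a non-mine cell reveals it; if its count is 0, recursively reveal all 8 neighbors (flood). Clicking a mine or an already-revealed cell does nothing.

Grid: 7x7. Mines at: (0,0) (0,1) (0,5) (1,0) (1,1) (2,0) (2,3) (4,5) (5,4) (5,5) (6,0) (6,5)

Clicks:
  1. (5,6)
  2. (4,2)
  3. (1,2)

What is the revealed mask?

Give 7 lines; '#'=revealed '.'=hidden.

Answer: .......
..#....
.......
####...
####...
####..#
.###...

Derivation:
Click 1 (5,6) count=3: revealed 1 new [(5,6)] -> total=1
Click 2 (4,2) count=0: revealed 15 new [(3,0) (3,1) (3,2) (3,3) (4,0) (4,1) (4,2) (4,3) (5,0) (5,1) (5,2) (5,3) (6,1) (6,2) (6,3)] -> total=16
Click 3 (1,2) count=3: revealed 1 new [(1,2)] -> total=17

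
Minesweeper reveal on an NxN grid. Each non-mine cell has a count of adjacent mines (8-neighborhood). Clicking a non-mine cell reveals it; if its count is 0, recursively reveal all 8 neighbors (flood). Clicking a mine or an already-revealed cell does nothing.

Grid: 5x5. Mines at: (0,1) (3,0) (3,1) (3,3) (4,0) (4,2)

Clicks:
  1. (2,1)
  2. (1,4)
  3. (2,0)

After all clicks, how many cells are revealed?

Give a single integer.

Click 1 (2,1) count=2: revealed 1 new [(2,1)] -> total=1
Click 2 (1,4) count=0: revealed 9 new [(0,2) (0,3) (0,4) (1,2) (1,3) (1,4) (2,2) (2,3) (2,4)] -> total=10
Click 3 (2,0) count=2: revealed 1 new [(2,0)] -> total=11

Answer: 11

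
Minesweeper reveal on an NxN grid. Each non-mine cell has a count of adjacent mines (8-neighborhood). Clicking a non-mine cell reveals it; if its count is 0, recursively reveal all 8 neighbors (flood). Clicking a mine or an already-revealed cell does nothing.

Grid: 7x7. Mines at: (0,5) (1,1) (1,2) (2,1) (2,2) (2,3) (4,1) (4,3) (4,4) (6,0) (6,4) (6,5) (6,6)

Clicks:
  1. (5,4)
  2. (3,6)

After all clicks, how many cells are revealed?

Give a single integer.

Answer: 14

Derivation:
Click 1 (5,4) count=4: revealed 1 new [(5,4)] -> total=1
Click 2 (3,6) count=0: revealed 13 new [(1,4) (1,5) (1,6) (2,4) (2,5) (2,6) (3,4) (3,5) (3,6) (4,5) (4,6) (5,5) (5,6)] -> total=14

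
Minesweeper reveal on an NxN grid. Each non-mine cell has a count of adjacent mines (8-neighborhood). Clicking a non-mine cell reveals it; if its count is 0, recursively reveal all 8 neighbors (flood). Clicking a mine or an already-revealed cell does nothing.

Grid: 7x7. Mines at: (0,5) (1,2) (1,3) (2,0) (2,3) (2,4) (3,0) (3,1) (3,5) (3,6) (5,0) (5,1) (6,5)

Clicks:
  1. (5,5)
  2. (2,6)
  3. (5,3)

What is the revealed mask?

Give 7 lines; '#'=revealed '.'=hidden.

Answer: .......
.......
......#
..###..
..###..
..####.
..###..

Derivation:
Click 1 (5,5) count=1: revealed 1 new [(5,5)] -> total=1
Click 2 (2,6) count=2: revealed 1 new [(2,6)] -> total=2
Click 3 (5,3) count=0: revealed 12 new [(3,2) (3,3) (3,4) (4,2) (4,3) (4,4) (5,2) (5,3) (5,4) (6,2) (6,3) (6,4)] -> total=14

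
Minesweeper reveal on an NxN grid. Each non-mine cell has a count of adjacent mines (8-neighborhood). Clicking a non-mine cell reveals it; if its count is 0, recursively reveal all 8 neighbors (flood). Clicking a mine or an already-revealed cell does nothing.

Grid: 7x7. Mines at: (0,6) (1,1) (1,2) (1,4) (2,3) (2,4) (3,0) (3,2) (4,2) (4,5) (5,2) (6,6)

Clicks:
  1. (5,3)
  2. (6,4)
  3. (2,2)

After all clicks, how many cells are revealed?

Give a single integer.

Click 1 (5,3) count=2: revealed 1 new [(5,3)] -> total=1
Click 2 (6,4) count=0: revealed 5 new [(5,4) (5,5) (6,3) (6,4) (6,5)] -> total=6
Click 3 (2,2) count=4: revealed 1 new [(2,2)] -> total=7

Answer: 7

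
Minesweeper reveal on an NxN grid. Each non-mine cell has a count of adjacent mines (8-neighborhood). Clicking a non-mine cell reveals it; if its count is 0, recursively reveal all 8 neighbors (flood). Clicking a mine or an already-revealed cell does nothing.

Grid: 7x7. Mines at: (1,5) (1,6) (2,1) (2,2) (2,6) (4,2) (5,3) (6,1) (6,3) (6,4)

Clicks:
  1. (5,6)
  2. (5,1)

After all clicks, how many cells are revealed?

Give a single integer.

Click 1 (5,6) count=0: revealed 16 new [(2,3) (2,4) (2,5) (3,3) (3,4) (3,5) (3,6) (4,3) (4,4) (4,5) (4,6) (5,4) (5,5) (5,6) (6,5) (6,6)] -> total=16
Click 2 (5,1) count=2: revealed 1 new [(5,1)] -> total=17

Answer: 17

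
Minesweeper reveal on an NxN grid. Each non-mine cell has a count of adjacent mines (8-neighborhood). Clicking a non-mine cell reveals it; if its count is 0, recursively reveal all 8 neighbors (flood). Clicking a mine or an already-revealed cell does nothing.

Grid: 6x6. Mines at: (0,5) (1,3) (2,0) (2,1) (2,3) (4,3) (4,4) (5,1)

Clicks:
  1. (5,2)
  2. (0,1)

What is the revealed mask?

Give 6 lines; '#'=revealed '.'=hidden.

Click 1 (5,2) count=2: revealed 1 new [(5,2)] -> total=1
Click 2 (0,1) count=0: revealed 6 new [(0,0) (0,1) (0,2) (1,0) (1,1) (1,2)] -> total=7

Answer: ###...
###...
......
......
......
..#...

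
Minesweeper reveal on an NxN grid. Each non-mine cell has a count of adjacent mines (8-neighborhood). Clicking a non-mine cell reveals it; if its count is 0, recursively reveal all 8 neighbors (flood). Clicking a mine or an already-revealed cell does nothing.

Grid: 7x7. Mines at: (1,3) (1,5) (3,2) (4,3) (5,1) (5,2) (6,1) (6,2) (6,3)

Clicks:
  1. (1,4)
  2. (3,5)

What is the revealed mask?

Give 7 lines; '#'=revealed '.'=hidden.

Click 1 (1,4) count=2: revealed 1 new [(1,4)] -> total=1
Click 2 (3,5) count=0: revealed 15 new [(2,4) (2,5) (2,6) (3,4) (3,5) (3,6) (4,4) (4,5) (4,6) (5,4) (5,5) (5,6) (6,4) (6,5) (6,6)] -> total=16

Answer: .......
....#..
....###
....###
....###
....###
....###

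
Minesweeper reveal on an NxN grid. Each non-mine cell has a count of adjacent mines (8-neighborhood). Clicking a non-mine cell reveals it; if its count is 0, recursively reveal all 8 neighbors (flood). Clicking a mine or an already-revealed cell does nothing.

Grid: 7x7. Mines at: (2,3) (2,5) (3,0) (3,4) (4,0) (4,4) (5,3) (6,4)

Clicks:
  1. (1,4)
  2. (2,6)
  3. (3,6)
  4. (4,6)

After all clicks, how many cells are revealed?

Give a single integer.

Answer: 10

Derivation:
Click 1 (1,4) count=2: revealed 1 new [(1,4)] -> total=1
Click 2 (2,6) count=1: revealed 1 new [(2,6)] -> total=2
Click 3 (3,6) count=1: revealed 1 new [(3,6)] -> total=3
Click 4 (4,6) count=0: revealed 7 new [(3,5) (4,5) (4,6) (5,5) (5,6) (6,5) (6,6)] -> total=10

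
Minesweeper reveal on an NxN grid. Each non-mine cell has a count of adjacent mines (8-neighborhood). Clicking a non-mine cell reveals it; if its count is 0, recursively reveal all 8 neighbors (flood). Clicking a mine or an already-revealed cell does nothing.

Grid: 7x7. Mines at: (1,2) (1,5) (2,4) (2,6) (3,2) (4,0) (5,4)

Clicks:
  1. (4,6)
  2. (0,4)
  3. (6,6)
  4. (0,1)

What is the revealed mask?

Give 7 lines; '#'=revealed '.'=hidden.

Click 1 (4,6) count=0: revealed 8 new [(3,5) (3,6) (4,5) (4,6) (5,5) (5,6) (6,5) (6,6)] -> total=8
Click 2 (0,4) count=1: revealed 1 new [(0,4)] -> total=9
Click 3 (6,6) count=0: revealed 0 new [(none)] -> total=9
Click 4 (0,1) count=1: revealed 1 new [(0,1)] -> total=10

Answer: .#..#..
.......
.......
.....##
.....##
.....##
.....##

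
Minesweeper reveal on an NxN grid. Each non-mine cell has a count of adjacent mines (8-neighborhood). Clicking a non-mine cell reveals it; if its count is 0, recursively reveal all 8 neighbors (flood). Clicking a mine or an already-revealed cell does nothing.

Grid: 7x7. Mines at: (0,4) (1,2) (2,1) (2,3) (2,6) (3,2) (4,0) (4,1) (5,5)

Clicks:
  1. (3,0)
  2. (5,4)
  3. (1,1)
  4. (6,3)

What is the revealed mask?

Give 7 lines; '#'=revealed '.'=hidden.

Answer: .......
.#.....
.......
#......
..###..
#####..
#####..

Derivation:
Click 1 (3,0) count=3: revealed 1 new [(3,0)] -> total=1
Click 2 (5,4) count=1: revealed 1 new [(5,4)] -> total=2
Click 3 (1,1) count=2: revealed 1 new [(1,1)] -> total=3
Click 4 (6,3) count=0: revealed 12 new [(4,2) (4,3) (4,4) (5,0) (5,1) (5,2) (5,3) (6,0) (6,1) (6,2) (6,3) (6,4)] -> total=15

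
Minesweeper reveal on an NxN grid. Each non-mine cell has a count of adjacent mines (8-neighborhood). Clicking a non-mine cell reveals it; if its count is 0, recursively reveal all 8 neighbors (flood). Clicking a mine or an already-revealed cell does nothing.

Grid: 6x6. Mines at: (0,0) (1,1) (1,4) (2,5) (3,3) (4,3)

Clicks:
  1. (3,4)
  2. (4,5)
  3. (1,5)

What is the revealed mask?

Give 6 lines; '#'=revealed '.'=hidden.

Answer: ......
.....#
......
....##
....##
....##

Derivation:
Click 1 (3,4) count=3: revealed 1 new [(3,4)] -> total=1
Click 2 (4,5) count=0: revealed 5 new [(3,5) (4,4) (4,5) (5,4) (5,5)] -> total=6
Click 3 (1,5) count=2: revealed 1 new [(1,5)] -> total=7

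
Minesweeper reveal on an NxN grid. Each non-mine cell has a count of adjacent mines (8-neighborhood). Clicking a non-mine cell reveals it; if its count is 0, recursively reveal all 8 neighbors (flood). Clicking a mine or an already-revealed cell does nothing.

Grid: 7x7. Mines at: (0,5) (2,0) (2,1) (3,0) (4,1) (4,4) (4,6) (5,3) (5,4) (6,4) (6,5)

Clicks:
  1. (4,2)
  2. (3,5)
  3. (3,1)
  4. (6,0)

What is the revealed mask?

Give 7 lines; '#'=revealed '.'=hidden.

Click 1 (4,2) count=2: revealed 1 new [(4,2)] -> total=1
Click 2 (3,5) count=2: revealed 1 new [(3,5)] -> total=2
Click 3 (3,1) count=4: revealed 1 new [(3,1)] -> total=3
Click 4 (6,0) count=0: revealed 6 new [(5,0) (5,1) (5,2) (6,0) (6,1) (6,2)] -> total=9

Answer: .......
.......
.......
.#...#.
..#....
###....
###....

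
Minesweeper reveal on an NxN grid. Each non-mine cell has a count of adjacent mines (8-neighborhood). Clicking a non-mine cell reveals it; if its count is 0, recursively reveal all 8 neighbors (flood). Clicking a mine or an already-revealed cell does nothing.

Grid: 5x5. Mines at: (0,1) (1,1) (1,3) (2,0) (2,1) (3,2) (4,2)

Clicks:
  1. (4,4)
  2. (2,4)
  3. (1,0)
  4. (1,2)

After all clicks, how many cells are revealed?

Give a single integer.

Click 1 (4,4) count=0: revealed 6 new [(2,3) (2,4) (3,3) (3,4) (4,3) (4,4)] -> total=6
Click 2 (2,4) count=1: revealed 0 new [(none)] -> total=6
Click 3 (1,0) count=4: revealed 1 new [(1,0)] -> total=7
Click 4 (1,2) count=4: revealed 1 new [(1,2)] -> total=8

Answer: 8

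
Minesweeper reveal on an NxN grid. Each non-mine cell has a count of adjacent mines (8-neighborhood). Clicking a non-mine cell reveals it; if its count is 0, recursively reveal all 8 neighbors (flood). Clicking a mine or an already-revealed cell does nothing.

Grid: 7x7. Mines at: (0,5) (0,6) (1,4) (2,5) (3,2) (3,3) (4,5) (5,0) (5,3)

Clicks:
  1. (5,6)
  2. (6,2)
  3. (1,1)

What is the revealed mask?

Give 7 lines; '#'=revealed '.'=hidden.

Click 1 (5,6) count=1: revealed 1 new [(5,6)] -> total=1
Click 2 (6,2) count=1: revealed 1 new [(6,2)] -> total=2
Click 3 (1,1) count=0: revealed 16 new [(0,0) (0,1) (0,2) (0,3) (1,0) (1,1) (1,2) (1,3) (2,0) (2,1) (2,2) (2,3) (3,0) (3,1) (4,0) (4,1)] -> total=18

Answer: ####...
####...
####...
##.....
##.....
......#
..#....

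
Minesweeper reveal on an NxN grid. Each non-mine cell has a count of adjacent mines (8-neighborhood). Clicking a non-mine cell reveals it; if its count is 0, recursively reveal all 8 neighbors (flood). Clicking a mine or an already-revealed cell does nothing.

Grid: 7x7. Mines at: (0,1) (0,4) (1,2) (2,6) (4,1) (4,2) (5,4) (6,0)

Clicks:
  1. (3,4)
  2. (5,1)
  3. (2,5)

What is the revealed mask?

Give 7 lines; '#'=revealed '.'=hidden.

Answer: .......
...###.
...###.
...###.
...###.
.#.....
.......

Derivation:
Click 1 (3,4) count=0: revealed 12 new [(1,3) (1,4) (1,5) (2,3) (2,4) (2,5) (3,3) (3,4) (3,5) (4,3) (4,4) (4,5)] -> total=12
Click 2 (5,1) count=3: revealed 1 new [(5,1)] -> total=13
Click 3 (2,5) count=1: revealed 0 new [(none)] -> total=13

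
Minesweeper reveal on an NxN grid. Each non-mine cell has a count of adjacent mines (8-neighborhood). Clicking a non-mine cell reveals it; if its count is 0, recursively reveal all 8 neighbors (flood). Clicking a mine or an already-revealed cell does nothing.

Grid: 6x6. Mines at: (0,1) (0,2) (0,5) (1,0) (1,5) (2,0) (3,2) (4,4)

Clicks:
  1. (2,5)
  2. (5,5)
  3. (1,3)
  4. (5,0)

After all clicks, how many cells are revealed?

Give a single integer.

Click 1 (2,5) count=1: revealed 1 new [(2,5)] -> total=1
Click 2 (5,5) count=1: revealed 1 new [(5,5)] -> total=2
Click 3 (1,3) count=1: revealed 1 new [(1,3)] -> total=3
Click 4 (5,0) count=0: revealed 10 new [(3,0) (3,1) (4,0) (4,1) (4,2) (4,3) (5,0) (5,1) (5,2) (5,3)] -> total=13

Answer: 13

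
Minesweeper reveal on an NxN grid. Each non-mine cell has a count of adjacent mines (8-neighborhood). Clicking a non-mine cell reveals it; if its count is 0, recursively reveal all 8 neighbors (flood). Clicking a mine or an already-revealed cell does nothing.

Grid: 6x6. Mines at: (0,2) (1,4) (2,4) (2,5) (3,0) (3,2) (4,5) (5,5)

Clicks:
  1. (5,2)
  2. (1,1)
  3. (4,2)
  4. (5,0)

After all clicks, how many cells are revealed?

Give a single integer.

Answer: 11

Derivation:
Click 1 (5,2) count=0: revealed 10 new [(4,0) (4,1) (4,2) (4,3) (4,4) (5,0) (5,1) (5,2) (5,3) (5,4)] -> total=10
Click 2 (1,1) count=1: revealed 1 new [(1,1)] -> total=11
Click 3 (4,2) count=1: revealed 0 new [(none)] -> total=11
Click 4 (5,0) count=0: revealed 0 new [(none)] -> total=11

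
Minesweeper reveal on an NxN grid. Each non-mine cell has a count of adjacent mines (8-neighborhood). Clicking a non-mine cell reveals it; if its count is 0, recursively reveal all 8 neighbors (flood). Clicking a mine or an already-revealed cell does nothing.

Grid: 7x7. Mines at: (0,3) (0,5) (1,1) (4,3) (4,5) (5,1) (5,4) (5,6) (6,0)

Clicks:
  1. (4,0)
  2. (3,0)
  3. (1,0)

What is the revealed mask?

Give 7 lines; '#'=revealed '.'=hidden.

Answer: .......
#......
###....
###....
###....
.......
.......

Derivation:
Click 1 (4,0) count=1: revealed 1 new [(4,0)] -> total=1
Click 2 (3,0) count=0: revealed 8 new [(2,0) (2,1) (2,2) (3,0) (3,1) (3,2) (4,1) (4,2)] -> total=9
Click 3 (1,0) count=1: revealed 1 new [(1,0)] -> total=10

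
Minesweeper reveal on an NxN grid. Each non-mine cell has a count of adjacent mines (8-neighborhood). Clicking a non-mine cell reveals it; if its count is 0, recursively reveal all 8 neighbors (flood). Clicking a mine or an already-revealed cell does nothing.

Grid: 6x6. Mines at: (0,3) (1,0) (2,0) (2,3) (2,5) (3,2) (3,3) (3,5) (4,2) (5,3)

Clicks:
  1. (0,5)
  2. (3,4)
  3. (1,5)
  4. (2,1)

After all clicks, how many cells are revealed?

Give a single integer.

Click 1 (0,5) count=0: revealed 4 new [(0,4) (0,5) (1,4) (1,5)] -> total=4
Click 2 (3,4) count=4: revealed 1 new [(3,4)] -> total=5
Click 3 (1,5) count=1: revealed 0 new [(none)] -> total=5
Click 4 (2,1) count=3: revealed 1 new [(2,1)] -> total=6

Answer: 6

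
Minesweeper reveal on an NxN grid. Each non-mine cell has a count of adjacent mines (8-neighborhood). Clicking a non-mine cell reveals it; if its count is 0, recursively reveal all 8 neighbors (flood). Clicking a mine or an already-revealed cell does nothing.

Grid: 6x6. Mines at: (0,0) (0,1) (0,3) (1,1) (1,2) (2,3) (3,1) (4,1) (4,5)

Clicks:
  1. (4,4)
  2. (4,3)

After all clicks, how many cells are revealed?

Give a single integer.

Answer: 9

Derivation:
Click 1 (4,4) count=1: revealed 1 new [(4,4)] -> total=1
Click 2 (4,3) count=0: revealed 8 new [(3,2) (3,3) (3,4) (4,2) (4,3) (5,2) (5,3) (5,4)] -> total=9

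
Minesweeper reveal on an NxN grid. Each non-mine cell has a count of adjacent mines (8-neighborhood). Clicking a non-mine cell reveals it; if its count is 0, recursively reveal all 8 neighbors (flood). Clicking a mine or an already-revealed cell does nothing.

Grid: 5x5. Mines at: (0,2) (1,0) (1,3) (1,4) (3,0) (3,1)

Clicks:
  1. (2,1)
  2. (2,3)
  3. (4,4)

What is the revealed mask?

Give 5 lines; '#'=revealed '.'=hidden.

Click 1 (2,1) count=3: revealed 1 new [(2,1)] -> total=1
Click 2 (2,3) count=2: revealed 1 new [(2,3)] -> total=2
Click 3 (4,4) count=0: revealed 8 new [(2,2) (2,4) (3,2) (3,3) (3,4) (4,2) (4,3) (4,4)] -> total=10

Answer: .....
.....
.####
..###
..###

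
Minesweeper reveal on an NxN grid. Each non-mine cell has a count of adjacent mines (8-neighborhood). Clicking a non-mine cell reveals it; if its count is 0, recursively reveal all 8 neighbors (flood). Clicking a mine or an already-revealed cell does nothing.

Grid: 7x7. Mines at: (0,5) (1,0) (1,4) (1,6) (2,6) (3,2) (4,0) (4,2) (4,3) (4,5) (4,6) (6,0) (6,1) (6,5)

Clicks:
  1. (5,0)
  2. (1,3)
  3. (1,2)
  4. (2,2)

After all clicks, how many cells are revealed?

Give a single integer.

Answer: 10

Derivation:
Click 1 (5,0) count=3: revealed 1 new [(5,0)] -> total=1
Click 2 (1,3) count=1: revealed 1 new [(1,3)] -> total=2
Click 3 (1,2) count=0: revealed 8 new [(0,1) (0,2) (0,3) (1,1) (1,2) (2,1) (2,2) (2,3)] -> total=10
Click 4 (2,2) count=1: revealed 0 new [(none)] -> total=10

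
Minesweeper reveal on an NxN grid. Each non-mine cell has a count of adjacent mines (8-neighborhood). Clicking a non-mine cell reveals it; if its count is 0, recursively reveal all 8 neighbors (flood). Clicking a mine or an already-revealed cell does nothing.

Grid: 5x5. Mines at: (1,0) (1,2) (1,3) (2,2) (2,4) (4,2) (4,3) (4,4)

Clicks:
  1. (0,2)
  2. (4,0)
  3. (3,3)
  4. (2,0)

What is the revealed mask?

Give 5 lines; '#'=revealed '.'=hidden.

Answer: ..#..
.....
##...
##.#.
##...

Derivation:
Click 1 (0,2) count=2: revealed 1 new [(0,2)] -> total=1
Click 2 (4,0) count=0: revealed 6 new [(2,0) (2,1) (3,0) (3,1) (4,0) (4,1)] -> total=7
Click 3 (3,3) count=5: revealed 1 new [(3,3)] -> total=8
Click 4 (2,0) count=1: revealed 0 new [(none)] -> total=8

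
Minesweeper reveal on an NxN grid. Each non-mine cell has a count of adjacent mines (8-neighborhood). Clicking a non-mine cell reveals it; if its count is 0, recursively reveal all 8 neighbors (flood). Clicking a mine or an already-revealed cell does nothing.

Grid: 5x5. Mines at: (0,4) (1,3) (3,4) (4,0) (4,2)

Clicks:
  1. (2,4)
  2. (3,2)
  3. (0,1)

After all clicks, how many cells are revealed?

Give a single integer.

Answer: 13

Derivation:
Click 1 (2,4) count=2: revealed 1 new [(2,4)] -> total=1
Click 2 (3,2) count=1: revealed 1 new [(3,2)] -> total=2
Click 3 (0,1) count=0: revealed 11 new [(0,0) (0,1) (0,2) (1,0) (1,1) (1,2) (2,0) (2,1) (2,2) (3,0) (3,1)] -> total=13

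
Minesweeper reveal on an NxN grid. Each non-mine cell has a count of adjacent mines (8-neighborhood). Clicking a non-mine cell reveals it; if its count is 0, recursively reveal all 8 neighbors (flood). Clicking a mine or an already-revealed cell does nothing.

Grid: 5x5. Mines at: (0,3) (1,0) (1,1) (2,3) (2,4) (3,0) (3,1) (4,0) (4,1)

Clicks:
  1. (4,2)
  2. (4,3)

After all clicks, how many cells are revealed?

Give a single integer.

Click 1 (4,2) count=2: revealed 1 new [(4,2)] -> total=1
Click 2 (4,3) count=0: revealed 5 new [(3,2) (3,3) (3,4) (4,3) (4,4)] -> total=6

Answer: 6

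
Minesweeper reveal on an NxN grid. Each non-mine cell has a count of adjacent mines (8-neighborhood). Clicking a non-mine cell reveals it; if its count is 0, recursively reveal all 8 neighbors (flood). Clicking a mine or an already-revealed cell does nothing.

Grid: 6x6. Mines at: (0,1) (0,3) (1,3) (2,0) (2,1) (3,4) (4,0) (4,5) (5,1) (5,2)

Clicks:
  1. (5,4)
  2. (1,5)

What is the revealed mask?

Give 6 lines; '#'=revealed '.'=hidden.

Answer: ....##
....##
....##
......
......
....#.

Derivation:
Click 1 (5,4) count=1: revealed 1 new [(5,4)] -> total=1
Click 2 (1,5) count=0: revealed 6 new [(0,4) (0,5) (1,4) (1,5) (2,4) (2,5)] -> total=7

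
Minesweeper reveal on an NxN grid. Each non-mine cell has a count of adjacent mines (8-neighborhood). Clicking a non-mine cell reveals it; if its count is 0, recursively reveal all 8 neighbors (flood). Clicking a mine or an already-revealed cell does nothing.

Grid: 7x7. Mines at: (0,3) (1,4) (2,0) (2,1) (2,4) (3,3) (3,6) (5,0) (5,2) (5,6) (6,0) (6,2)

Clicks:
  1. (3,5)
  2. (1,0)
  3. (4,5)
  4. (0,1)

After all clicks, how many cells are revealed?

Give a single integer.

Click 1 (3,5) count=2: revealed 1 new [(3,5)] -> total=1
Click 2 (1,0) count=2: revealed 1 new [(1,0)] -> total=2
Click 3 (4,5) count=2: revealed 1 new [(4,5)] -> total=3
Click 4 (0,1) count=0: revealed 5 new [(0,0) (0,1) (0,2) (1,1) (1,2)] -> total=8

Answer: 8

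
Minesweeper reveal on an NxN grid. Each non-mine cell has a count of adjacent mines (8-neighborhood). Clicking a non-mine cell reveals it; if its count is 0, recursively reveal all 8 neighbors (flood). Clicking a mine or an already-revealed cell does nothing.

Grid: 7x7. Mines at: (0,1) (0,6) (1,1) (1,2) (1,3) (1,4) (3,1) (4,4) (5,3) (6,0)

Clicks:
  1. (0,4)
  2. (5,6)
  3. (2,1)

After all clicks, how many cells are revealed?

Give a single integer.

Click 1 (0,4) count=2: revealed 1 new [(0,4)] -> total=1
Click 2 (5,6) count=0: revealed 14 new [(1,5) (1,6) (2,5) (2,6) (3,5) (3,6) (4,5) (4,6) (5,4) (5,5) (5,6) (6,4) (6,5) (6,6)] -> total=15
Click 3 (2,1) count=3: revealed 1 new [(2,1)] -> total=16

Answer: 16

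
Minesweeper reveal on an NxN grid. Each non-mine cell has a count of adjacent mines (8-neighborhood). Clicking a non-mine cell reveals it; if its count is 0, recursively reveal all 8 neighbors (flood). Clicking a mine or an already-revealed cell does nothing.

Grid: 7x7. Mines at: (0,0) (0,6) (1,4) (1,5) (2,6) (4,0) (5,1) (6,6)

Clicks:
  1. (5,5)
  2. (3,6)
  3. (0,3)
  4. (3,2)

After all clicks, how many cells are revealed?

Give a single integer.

Click 1 (5,5) count=1: revealed 1 new [(5,5)] -> total=1
Click 2 (3,6) count=1: revealed 1 new [(3,6)] -> total=2
Click 3 (0,3) count=1: revealed 1 new [(0,3)] -> total=3
Click 4 (3,2) count=0: revealed 32 new [(0,1) (0,2) (1,0) (1,1) (1,2) (1,3) (2,0) (2,1) (2,2) (2,3) (2,4) (2,5) (3,0) (3,1) (3,2) (3,3) (3,4) (3,5) (4,1) (4,2) (4,3) (4,4) (4,5) (4,6) (5,2) (5,3) (5,4) (5,6) (6,2) (6,3) (6,4) (6,5)] -> total=35

Answer: 35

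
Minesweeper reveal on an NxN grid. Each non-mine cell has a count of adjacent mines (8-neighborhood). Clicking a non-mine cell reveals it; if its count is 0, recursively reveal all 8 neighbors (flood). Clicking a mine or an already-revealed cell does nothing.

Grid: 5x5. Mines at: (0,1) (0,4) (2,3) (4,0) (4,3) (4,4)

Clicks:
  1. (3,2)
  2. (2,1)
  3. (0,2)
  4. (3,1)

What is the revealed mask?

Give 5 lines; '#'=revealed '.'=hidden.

Answer: ..#..
###..
###..
###..
.....

Derivation:
Click 1 (3,2) count=2: revealed 1 new [(3,2)] -> total=1
Click 2 (2,1) count=0: revealed 8 new [(1,0) (1,1) (1,2) (2,0) (2,1) (2,2) (3,0) (3,1)] -> total=9
Click 3 (0,2) count=1: revealed 1 new [(0,2)] -> total=10
Click 4 (3,1) count=1: revealed 0 new [(none)] -> total=10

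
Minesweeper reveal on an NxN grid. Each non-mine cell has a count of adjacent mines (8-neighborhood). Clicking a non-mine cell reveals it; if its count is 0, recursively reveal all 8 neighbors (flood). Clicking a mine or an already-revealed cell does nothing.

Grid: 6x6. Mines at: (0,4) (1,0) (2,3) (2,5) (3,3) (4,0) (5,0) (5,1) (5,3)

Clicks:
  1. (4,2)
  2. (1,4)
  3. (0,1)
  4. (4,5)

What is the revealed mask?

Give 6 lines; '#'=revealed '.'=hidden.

Answer: .#....
....#.
......
....##
..#.##
....##

Derivation:
Click 1 (4,2) count=3: revealed 1 new [(4,2)] -> total=1
Click 2 (1,4) count=3: revealed 1 new [(1,4)] -> total=2
Click 3 (0,1) count=1: revealed 1 new [(0,1)] -> total=3
Click 4 (4,5) count=0: revealed 6 new [(3,4) (3,5) (4,4) (4,5) (5,4) (5,5)] -> total=9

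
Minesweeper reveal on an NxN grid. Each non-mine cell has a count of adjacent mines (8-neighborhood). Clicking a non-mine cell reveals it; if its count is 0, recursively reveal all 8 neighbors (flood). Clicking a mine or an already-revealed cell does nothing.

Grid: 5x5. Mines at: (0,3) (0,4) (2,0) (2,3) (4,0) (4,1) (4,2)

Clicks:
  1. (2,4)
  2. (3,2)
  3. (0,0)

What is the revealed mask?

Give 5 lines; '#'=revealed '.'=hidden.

Click 1 (2,4) count=1: revealed 1 new [(2,4)] -> total=1
Click 2 (3,2) count=3: revealed 1 new [(3,2)] -> total=2
Click 3 (0,0) count=0: revealed 6 new [(0,0) (0,1) (0,2) (1,0) (1,1) (1,2)] -> total=8

Answer: ###..
###..
....#
..#..
.....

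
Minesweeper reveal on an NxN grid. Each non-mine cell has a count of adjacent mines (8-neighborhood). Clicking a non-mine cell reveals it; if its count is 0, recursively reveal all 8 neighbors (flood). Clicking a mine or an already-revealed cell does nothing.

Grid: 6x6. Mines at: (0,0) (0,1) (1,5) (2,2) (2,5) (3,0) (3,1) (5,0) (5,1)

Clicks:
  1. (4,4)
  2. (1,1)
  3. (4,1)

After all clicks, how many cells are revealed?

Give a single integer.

Answer: 14

Derivation:
Click 1 (4,4) count=0: revealed 12 new [(3,2) (3,3) (3,4) (3,5) (4,2) (4,3) (4,4) (4,5) (5,2) (5,3) (5,4) (5,5)] -> total=12
Click 2 (1,1) count=3: revealed 1 new [(1,1)] -> total=13
Click 3 (4,1) count=4: revealed 1 new [(4,1)] -> total=14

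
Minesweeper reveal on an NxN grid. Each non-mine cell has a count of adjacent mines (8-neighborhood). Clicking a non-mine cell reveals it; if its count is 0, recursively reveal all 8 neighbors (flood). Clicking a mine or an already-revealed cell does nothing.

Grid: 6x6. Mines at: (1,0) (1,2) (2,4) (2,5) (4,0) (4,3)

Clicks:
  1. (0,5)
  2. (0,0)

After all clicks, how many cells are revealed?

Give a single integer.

Click 1 (0,5) count=0: revealed 6 new [(0,3) (0,4) (0,5) (1,3) (1,4) (1,5)] -> total=6
Click 2 (0,0) count=1: revealed 1 new [(0,0)] -> total=7

Answer: 7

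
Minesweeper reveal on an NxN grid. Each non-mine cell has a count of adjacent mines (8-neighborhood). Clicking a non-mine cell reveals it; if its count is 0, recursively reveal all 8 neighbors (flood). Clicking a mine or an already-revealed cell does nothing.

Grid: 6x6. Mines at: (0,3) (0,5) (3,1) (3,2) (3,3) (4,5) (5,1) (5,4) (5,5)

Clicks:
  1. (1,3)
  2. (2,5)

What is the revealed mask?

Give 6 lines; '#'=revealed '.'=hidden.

Answer: ......
...###
....##
....##
......
......

Derivation:
Click 1 (1,3) count=1: revealed 1 new [(1,3)] -> total=1
Click 2 (2,5) count=0: revealed 6 new [(1,4) (1,5) (2,4) (2,5) (3,4) (3,5)] -> total=7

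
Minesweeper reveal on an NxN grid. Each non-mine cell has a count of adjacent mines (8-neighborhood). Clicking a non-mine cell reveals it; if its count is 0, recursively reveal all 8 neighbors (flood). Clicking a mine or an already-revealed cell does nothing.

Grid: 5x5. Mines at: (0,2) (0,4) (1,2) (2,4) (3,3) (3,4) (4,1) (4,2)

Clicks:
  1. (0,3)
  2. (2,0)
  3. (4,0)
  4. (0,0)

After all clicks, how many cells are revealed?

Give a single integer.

Answer: 10

Derivation:
Click 1 (0,3) count=3: revealed 1 new [(0,3)] -> total=1
Click 2 (2,0) count=0: revealed 8 new [(0,0) (0,1) (1,0) (1,1) (2,0) (2,1) (3,0) (3,1)] -> total=9
Click 3 (4,0) count=1: revealed 1 new [(4,0)] -> total=10
Click 4 (0,0) count=0: revealed 0 new [(none)] -> total=10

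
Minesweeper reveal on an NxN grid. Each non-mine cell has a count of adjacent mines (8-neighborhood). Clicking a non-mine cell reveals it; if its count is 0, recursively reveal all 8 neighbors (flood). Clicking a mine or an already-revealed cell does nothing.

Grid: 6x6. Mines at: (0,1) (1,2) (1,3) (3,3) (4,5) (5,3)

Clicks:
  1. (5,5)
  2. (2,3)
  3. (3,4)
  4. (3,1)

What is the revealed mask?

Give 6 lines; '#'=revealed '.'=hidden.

Click 1 (5,5) count=1: revealed 1 new [(5,5)] -> total=1
Click 2 (2,3) count=3: revealed 1 new [(2,3)] -> total=2
Click 3 (3,4) count=2: revealed 1 new [(3,4)] -> total=3
Click 4 (3,1) count=0: revealed 14 new [(1,0) (1,1) (2,0) (2,1) (2,2) (3,0) (3,1) (3,2) (4,0) (4,1) (4,2) (5,0) (5,1) (5,2)] -> total=17

Answer: ......
##....
####..
###.#.
###...
###..#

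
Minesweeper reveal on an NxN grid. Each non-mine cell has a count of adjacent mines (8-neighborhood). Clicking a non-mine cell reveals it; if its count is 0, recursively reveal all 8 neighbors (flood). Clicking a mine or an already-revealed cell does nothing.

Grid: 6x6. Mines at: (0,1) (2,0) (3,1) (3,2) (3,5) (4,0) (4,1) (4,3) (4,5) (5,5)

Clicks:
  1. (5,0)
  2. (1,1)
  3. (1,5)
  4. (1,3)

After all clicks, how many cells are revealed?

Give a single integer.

Click 1 (5,0) count=2: revealed 1 new [(5,0)] -> total=1
Click 2 (1,1) count=2: revealed 1 new [(1,1)] -> total=2
Click 3 (1,5) count=0: revealed 12 new [(0,2) (0,3) (0,4) (0,5) (1,2) (1,3) (1,4) (1,5) (2,2) (2,3) (2,4) (2,5)] -> total=14
Click 4 (1,3) count=0: revealed 0 new [(none)] -> total=14

Answer: 14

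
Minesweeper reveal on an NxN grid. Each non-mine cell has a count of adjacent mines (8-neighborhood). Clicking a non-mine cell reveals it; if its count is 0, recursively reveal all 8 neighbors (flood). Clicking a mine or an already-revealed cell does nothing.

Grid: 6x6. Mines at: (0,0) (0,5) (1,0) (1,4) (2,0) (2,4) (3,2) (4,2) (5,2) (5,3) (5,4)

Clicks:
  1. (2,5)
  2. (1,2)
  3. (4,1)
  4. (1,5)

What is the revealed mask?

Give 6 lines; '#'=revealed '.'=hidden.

Click 1 (2,5) count=2: revealed 1 new [(2,5)] -> total=1
Click 2 (1,2) count=0: revealed 9 new [(0,1) (0,2) (0,3) (1,1) (1,2) (1,3) (2,1) (2,2) (2,3)] -> total=10
Click 3 (4,1) count=3: revealed 1 new [(4,1)] -> total=11
Click 4 (1,5) count=3: revealed 1 new [(1,5)] -> total=12

Answer: .###..
.###.#
.###.#
......
.#....
......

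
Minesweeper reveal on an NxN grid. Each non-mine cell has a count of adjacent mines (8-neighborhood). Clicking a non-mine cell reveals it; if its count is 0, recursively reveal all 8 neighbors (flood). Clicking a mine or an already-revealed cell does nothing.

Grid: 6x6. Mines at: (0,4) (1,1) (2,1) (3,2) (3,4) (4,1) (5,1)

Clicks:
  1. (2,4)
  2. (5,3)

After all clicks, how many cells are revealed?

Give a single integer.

Click 1 (2,4) count=1: revealed 1 new [(2,4)] -> total=1
Click 2 (5,3) count=0: revealed 8 new [(4,2) (4,3) (4,4) (4,5) (5,2) (5,3) (5,4) (5,5)] -> total=9

Answer: 9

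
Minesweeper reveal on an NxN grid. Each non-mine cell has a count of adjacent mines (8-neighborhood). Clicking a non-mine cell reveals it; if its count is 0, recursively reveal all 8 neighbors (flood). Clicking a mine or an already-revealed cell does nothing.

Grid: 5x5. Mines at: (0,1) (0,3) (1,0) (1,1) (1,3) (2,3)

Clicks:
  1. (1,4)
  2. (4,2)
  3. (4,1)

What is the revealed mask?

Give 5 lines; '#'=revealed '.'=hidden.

Click 1 (1,4) count=3: revealed 1 new [(1,4)] -> total=1
Click 2 (4,2) count=0: revealed 13 new [(2,0) (2,1) (2,2) (3,0) (3,1) (3,2) (3,3) (3,4) (4,0) (4,1) (4,2) (4,3) (4,4)] -> total=14
Click 3 (4,1) count=0: revealed 0 new [(none)] -> total=14

Answer: .....
....#
###..
#####
#####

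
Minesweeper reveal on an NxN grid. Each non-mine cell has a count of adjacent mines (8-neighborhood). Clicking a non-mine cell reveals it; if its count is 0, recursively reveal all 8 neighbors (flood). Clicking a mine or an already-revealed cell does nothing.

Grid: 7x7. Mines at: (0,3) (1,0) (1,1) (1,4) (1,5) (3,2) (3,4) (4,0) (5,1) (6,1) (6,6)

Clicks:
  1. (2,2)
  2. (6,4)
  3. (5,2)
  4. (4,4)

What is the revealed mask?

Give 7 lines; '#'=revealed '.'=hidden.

Answer: .......
.......
..#....
.......
..####.
..####.
..####.

Derivation:
Click 1 (2,2) count=2: revealed 1 new [(2,2)] -> total=1
Click 2 (6,4) count=0: revealed 12 new [(4,2) (4,3) (4,4) (4,5) (5,2) (5,3) (5,4) (5,5) (6,2) (6,3) (6,4) (6,5)] -> total=13
Click 3 (5,2) count=2: revealed 0 new [(none)] -> total=13
Click 4 (4,4) count=1: revealed 0 new [(none)] -> total=13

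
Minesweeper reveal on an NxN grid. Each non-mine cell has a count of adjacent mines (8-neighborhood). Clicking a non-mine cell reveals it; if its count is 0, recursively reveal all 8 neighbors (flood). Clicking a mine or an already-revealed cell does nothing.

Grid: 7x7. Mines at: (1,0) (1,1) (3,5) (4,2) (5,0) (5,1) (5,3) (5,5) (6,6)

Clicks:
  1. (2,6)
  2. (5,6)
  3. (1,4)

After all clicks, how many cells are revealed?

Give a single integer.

Answer: 19

Derivation:
Click 1 (2,6) count=1: revealed 1 new [(2,6)] -> total=1
Click 2 (5,6) count=2: revealed 1 new [(5,6)] -> total=2
Click 3 (1,4) count=0: revealed 17 new [(0,2) (0,3) (0,4) (0,5) (0,6) (1,2) (1,3) (1,4) (1,5) (1,6) (2,2) (2,3) (2,4) (2,5) (3,2) (3,3) (3,4)] -> total=19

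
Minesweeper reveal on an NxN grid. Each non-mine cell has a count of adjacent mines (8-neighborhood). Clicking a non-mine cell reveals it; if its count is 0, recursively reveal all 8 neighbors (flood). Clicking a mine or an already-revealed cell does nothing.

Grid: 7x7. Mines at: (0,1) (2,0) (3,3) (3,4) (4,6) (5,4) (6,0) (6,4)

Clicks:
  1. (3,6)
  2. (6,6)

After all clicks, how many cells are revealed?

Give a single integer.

Answer: 5

Derivation:
Click 1 (3,6) count=1: revealed 1 new [(3,6)] -> total=1
Click 2 (6,6) count=0: revealed 4 new [(5,5) (5,6) (6,5) (6,6)] -> total=5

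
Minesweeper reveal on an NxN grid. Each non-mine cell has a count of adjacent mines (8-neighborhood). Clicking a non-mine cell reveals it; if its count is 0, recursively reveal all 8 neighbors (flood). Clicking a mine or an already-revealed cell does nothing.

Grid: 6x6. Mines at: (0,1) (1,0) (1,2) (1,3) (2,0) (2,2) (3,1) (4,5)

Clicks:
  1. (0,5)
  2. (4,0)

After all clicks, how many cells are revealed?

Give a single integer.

Answer: 9

Derivation:
Click 1 (0,5) count=0: revealed 8 new [(0,4) (0,5) (1,4) (1,5) (2,4) (2,5) (3,4) (3,5)] -> total=8
Click 2 (4,0) count=1: revealed 1 new [(4,0)] -> total=9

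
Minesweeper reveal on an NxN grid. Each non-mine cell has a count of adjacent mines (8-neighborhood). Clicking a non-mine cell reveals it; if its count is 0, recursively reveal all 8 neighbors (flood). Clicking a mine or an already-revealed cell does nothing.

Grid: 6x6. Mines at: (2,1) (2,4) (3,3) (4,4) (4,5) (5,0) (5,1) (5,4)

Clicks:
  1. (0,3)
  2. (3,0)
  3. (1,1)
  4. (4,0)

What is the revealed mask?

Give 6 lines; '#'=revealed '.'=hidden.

Answer: ######
######
......
#.....
#.....
......

Derivation:
Click 1 (0,3) count=0: revealed 12 new [(0,0) (0,1) (0,2) (0,3) (0,4) (0,5) (1,0) (1,1) (1,2) (1,3) (1,4) (1,5)] -> total=12
Click 2 (3,0) count=1: revealed 1 new [(3,0)] -> total=13
Click 3 (1,1) count=1: revealed 0 new [(none)] -> total=13
Click 4 (4,0) count=2: revealed 1 new [(4,0)] -> total=14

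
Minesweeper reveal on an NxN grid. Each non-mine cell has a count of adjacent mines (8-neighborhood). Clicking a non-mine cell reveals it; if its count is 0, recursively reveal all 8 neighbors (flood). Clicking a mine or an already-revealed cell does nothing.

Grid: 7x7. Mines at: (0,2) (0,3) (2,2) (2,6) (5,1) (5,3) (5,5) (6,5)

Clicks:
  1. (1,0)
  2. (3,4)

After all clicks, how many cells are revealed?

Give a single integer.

Click 1 (1,0) count=0: revealed 10 new [(0,0) (0,1) (1,0) (1,1) (2,0) (2,1) (3,0) (3,1) (4,0) (4,1)] -> total=10
Click 2 (3,4) count=0: revealed 12 new [(1,3) (1,4) (1,5) (2,3) (2,4) (2,5) (3,3) (3,4) (3,5) (4,3) (4,4) (4,5)] -> total=22

Answer: 22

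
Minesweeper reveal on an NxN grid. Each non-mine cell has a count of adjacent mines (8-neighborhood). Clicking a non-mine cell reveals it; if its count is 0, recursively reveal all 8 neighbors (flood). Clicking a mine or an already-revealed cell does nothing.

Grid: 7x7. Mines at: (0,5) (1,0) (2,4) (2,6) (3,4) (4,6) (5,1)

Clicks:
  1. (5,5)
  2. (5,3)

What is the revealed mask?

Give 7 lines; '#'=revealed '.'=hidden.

Answer: .......
.......
.......
.......
..####.
..#####
..#####

Derivation:
Click 1 (5,5) count=1: revealed 1 new [(5,5)] -> total=1
Click 2 (5,3) count=0: revealed 13 new [(4,2) (4,3) (4,4) (4,5) (5,2) (5,3) (5,4) (5,6) (6,2) (6,3) (6,4) (6,5) (6,6)] -> total=14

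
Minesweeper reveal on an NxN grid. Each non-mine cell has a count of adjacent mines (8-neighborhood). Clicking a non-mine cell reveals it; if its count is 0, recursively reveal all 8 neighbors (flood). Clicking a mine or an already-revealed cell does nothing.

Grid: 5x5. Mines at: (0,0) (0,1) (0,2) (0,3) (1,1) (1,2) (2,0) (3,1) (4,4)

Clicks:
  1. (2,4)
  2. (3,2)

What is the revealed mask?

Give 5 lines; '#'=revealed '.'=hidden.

Click 1 (2,4) count=0: revealed 6 new [(1,3) (1,4) (2,3) (2,4) (3,3) (3,4)] -> total=6
Click 2 (3,2) count=1: revealed 1 new [(3,2)] -> total=7

Answer: .....
...##
...##
..###
.....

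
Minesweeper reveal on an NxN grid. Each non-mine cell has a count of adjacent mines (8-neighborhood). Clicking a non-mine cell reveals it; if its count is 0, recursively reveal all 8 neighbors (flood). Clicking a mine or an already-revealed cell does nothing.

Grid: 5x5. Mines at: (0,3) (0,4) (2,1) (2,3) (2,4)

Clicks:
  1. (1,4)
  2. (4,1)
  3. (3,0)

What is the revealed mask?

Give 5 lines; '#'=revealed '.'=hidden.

Answer: .....
....#
.....
#####
#####

Derivation:
Click 1 (1,4) count=4: revealed 1 new [(1,4)] -> total=1
Click 2 (4,1) count=0: revealed 10 new [(3,0) (3,1) (3,2) (3,3) (3,4) (4,0) (4,1) (4,2) (4,3) (4,4)] -> total=11
Click 3 (3,0) count=1: revealed 0 new [(none)] -> total=11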